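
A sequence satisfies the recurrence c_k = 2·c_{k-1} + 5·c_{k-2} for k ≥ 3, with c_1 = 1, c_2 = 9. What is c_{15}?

72037103

Iterate the recurrence:
c_3 = 23; c_4 = 91; c_5 = 297; …; c_{12} = 1755131; c_{13} = 6053977; c_{14} = 20883609; c_{15} = 72037103.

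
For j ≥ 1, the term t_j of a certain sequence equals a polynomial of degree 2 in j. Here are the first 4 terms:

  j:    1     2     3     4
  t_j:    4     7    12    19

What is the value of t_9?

1st diffs: 3, 5, 7.
2nd diffs: 2, 2 (constant).
Newton forward-difference form: t_j = 4 + 3·C(j-1,1) + 2·C(j-1,2).
At j = 9: j-1 = 8, so t_9 = 4 + 24 + 56 = 84.

84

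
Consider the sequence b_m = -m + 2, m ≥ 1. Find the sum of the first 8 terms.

Over m = 1..8: Σm = 36.
Total = (-1)·36 + (2)·8 = -20.

-20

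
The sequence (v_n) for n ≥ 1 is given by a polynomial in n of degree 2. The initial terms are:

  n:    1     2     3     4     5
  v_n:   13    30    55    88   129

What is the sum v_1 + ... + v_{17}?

7973

1st diffs: 17, 25, 33, 41.
2nd diffs: 8, 8, 8 (constant).
Newton forward-difference form: v_n = 13 + 17·C(n-1,1) + 8·C(n-1,2).
Continuing: …, 178, 235, 300, 373, …, v_{17} = 1245.
Summing n = 1..17 (17 terms) gives 7973.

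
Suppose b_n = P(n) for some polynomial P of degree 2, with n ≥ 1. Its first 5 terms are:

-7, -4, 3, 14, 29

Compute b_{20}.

734

1st diffs: 3, 7, 11, 15.
2nd diffs: 4, 4, 4 (constant).
Newton forward-difference form: b_n = -7 + 3·C(n-1,1) + 4·C(n-1,2).
At n = 20: n-1 = 19, so b_{20} = -7 + 57 + 684 = 734.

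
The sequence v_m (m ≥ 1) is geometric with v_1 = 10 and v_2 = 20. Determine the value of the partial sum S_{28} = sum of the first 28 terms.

2684354550

Common ratio r = 2.
v_m = 10·2^(m-1).
S = 10·(2^28 - 1)/(2 - 1) = 10·(268435456 - 1)/(1) = 2684354550.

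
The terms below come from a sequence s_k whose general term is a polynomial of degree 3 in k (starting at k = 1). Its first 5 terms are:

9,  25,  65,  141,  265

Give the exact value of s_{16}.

8229

1st diffs: 16, 40, 76, 124.
2nd diffs: 24, 36, 48.
3rd diffs: 12, 12 (constant).
Newton forward-difference form: s_k = 9 + 16·C(k-1,1) + 24·C(k-1,2) + 12·C(k-1,3).
At k = 16: k-1 = 15, so s_{16} = 9 + 240 + 2520 + 5460 = 8229.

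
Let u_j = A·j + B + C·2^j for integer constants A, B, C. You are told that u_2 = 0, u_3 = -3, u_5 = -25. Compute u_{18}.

Write the equations: 2A + B + 4C = 0; 3A + B + 8C = -3; 5A + B + 32C = -25.
Subtracting the first from the second: A + 4C = -3.
Subtracting the second from the third: 2A + 24C = -22.
Solving: C = -1, A = 1, then B = 2.
So u_j = 1·j + 2 + (-1)·2^j; at j=18 this is -262124.

-262124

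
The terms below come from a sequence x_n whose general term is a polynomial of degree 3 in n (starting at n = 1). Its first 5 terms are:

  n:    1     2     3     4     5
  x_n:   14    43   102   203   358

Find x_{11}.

3094

1st diffs: 29, 59, 101, 155.
2nd diffs: 30, 42, 54.
3rd diffs: 12, 12 (constant).
Newton forward-difference form: x_n = 14 + 29·C(n-1,1) + 30·C(n-1,2) + 12·C(n-1,3).
At n = 11: n-1 = 10, so x_{11} = 14 + 290 + 1350 + 1440 = 3094.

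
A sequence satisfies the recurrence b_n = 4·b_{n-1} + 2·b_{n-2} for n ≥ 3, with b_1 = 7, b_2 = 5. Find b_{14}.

445547840

Compute successive terms:
b_3 = 34;  b_4 = 146;  b_5 = 652;  …;  b_{11} = 5057824;  b_{12} = 22504736;  b_{13} = 100134592;  b_{14} = 445547840.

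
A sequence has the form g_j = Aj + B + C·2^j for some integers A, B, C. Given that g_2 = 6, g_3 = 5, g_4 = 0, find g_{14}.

At j = 2, 3, 4: 2A + B + 4C = 6; 3A + B + 8C = 5; 4A + B + 16C = 0.
Subtracting the first from the second: A + 4C = -1.
Subtracting the second from the third: A + 8C = -5.
Solving: C = -1, A = 3, then B = 4.
So g_j = 3·j + 4 + (-1)·2^j; at j=14 this is -16338.

-16338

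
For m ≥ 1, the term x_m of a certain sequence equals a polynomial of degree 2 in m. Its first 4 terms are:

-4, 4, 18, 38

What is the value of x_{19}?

1058

1st diffs: 8, 14, 20.
2nd diffs: 6, 6 (constant).
Newton forward-difference form: x_m = -4 + 8·C(m-1,1) + 6·C(m-1,2).
At m = 19: m-1 = 18, so x_{19} = -4 + 144 + 918 = 1058.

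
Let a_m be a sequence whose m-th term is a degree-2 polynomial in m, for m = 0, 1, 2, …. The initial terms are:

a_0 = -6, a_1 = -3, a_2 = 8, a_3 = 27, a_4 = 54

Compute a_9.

1st diffs: 3, 11, 19, 27.
2nd diffs: 8, 8, 8 (constant).
Newton forward-difference form: a_m = -6 + 3·C(m,1) + 8·C(m,2).
At m = 9: m = 9, so a_9 = -6 + 27 + 288 = 309.

309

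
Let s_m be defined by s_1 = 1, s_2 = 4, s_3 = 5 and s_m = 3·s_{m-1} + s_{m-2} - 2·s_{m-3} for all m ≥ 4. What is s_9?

Iterate the recurrence:
s_4 = 17  s_5 = 48  s_6 = 151  s_7 = 467  s_8 = 1456  s_9 = 4533.

4533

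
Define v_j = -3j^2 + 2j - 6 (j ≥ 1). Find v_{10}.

-286

v_{10} = -3·10^2 + 2·10 - 6 = -286.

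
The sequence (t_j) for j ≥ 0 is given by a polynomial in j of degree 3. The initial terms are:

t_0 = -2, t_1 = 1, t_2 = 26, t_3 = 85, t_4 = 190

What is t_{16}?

1st diffs: 3, 25, 59, 105.
2nd diffs: 22, 34, 46.
3rd diffs: 12, 12 (constant).
So t_j = 2j^3 + 5j^2 - 4j - 2.
Evaluating at j = 16 gives t_{16} = 9406.

9406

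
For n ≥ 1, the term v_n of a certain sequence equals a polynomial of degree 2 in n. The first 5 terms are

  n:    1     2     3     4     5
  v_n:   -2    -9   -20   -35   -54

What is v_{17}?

-594

1st diffs: -7, -11, -15, -19.
2nd diffs: -4, -4, -4 (constant).
Newton forward-difference form: v_n = -2 + (-7)·C(n-1,1) + (-4)·C(n-1,2).
At n = 17: n-1 = 16, so v_{17} = -2 - 112 - 480 = -594.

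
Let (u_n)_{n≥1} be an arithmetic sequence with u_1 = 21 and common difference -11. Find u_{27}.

u_n = 21 + (n - 1)·(-11).
u_{27} = 21 + 26·(-11) = -265.

-265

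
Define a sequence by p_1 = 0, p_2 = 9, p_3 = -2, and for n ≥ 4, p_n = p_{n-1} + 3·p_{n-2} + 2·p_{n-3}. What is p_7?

269

Step forward from the initial values:
p_4 = 25  p_5 = 37  p_6 = 108  p_7 = 269.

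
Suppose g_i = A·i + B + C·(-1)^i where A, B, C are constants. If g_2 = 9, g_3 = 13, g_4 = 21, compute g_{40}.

237

At i = 2, 3, 4: 2A + B + C = 9; 3A + B - C = 13; 4A + B + C = 21.
Subtracting the first from the second: A - 2C = 4.
Subtracting the second from the third: A + 2C = 8.
Solving: C = 1, A = 6, then B = -4.
So g_i = 6·i + (-4) + 1·(-1)^i; at i=40 this is 237.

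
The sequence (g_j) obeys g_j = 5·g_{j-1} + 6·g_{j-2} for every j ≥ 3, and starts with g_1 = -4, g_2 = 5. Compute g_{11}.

Iterate the recurrence:
g_3 = 1, g_4 = 35, g_5 = 181, g_6 = 1115, g_7 = 6661, g_8 = 39995, g_9 = 239941, g_{10} = 1439675, g_{11} = 8638021.
(Characteristic roots are 6 and -1.)

8638021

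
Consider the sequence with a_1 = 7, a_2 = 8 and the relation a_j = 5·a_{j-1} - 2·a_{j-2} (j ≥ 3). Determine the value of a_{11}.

Step forward from the initial values:
a_3 = 26; a_4 = 114; a_5 = 518; a_6 = 2362; a_7 = 10774; a_8 = 49146; a_9 = 224182; a_{10} = 1022618; a_{11} = 4664726.

4664726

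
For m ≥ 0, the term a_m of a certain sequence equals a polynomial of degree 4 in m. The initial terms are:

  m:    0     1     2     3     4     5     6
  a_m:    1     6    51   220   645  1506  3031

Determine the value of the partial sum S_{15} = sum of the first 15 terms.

1st diffs: 5, 45, 169, 425, 861, 1525.
2nd diffs: 40, 124, 256, 436, 664.
3rd diffs: 84, 132, 180, 228.
4th diffs: 48, 48, 48 (constant).
Newton forward-difference form: a_m = 1 + 5·C(m,1) + 40·C(m,2) + 84·C(m,3) + 48·C(m,4).
Continuing: …, 5496, 9225, 14590, 22011, …, a_{14} = 82335.
Summing m = 0..14 (15 terms) gives 277544.

277544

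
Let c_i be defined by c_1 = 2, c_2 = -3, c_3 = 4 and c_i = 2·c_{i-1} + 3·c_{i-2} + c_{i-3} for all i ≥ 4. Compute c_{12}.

25379

Compute successive terms:
c_4 = 1;  c_5 = 11;  c_6 = 29;  c_7 = 92;  c_8 = 282;  c_9 = 869;  c_{10} = 2676;  c_{11} = 8241;  c_{12} = 25379.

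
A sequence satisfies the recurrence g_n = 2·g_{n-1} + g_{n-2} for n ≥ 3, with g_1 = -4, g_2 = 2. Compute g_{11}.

816

Applying the relation repeatedly:
g_3 = 0; g_4 = 2; g_5 = 4; g_6 = 10; g_7 = 24; g_8 = 58; g_9 = 140; g_{10} = 338; g_{11} = 816.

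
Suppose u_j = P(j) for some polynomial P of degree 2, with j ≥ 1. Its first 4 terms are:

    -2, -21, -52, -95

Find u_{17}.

-1746

1st diffs: -19, -31, -43.
2nd diffs: -12, -12 (constant).
Newton forward-difference form: u_j = -2 + (-19)·C(j-1,1) + (-12)·C(j-1,2).
At j = 17: j-1 = 16, so u_{17} = -2 - 304 - 1440 = -1746.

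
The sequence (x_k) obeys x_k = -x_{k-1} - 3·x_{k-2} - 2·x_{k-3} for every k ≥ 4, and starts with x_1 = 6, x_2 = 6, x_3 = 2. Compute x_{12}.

-1218

Compute successive terms:
x_4 = -32; x_5 = 14; x_6 = 78; x_7 = -56; x_8 = -206; x_9 = 218; x_{10} = 512; x_{11} = -754; x_{12} = -1218.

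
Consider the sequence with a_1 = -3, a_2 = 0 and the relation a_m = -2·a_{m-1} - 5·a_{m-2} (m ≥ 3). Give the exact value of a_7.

Applying the relation repeatedly:
a_3 = 15;  a_4 = -30;  a_5 = -15;  a_6 = 180;  a_7 = -285.

-285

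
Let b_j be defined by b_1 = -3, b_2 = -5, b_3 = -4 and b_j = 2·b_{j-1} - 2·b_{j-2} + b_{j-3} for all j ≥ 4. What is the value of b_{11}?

Applying the relation repeatedly:
b_4 = -1  b_5 = 1  b_6 = 0  b_7 = -3  b_8 = -5  b_9 = -4  b_{10} = -1  b_{11} = 1.

1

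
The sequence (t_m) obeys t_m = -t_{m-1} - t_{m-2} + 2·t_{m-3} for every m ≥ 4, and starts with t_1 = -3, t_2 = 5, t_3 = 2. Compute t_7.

-43

Compute successive terms:
t_4 = -13  t_5 = 21  t_6 = -4  t_7 = -43.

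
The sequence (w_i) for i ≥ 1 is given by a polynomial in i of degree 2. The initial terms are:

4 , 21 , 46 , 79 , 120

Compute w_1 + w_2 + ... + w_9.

1st diffs: 17, 25, 33, 41.
2nd diffs: 8, 8, 8 (constant).
So w_i = 4i^2 + 5i - 5.
Continuing: 169, 226, 291, 364.
Summing i = 1..9 (9 terms) gives 1320.

1320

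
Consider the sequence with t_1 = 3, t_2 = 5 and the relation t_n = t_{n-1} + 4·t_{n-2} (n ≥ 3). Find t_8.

Compute successive terms:
t_3 = 17, t_4 = 37, t_5 = 105, t_6 = 253, t_7 = 673, t_8 = 1685.

1685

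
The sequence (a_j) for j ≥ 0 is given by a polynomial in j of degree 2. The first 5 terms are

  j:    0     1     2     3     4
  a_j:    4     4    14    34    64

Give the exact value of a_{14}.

914

1st diffs: 0, 10, 20, 30.
2nd diffs: 10, 10, 10 (constant).
Newton forward-difference form: a_j = 4 + 10·C(j,2).
At j = 14: j = 14, so a_{14} = 4 + 910 = 914.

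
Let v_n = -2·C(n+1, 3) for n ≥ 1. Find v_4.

-20

C(5, 3) = 10, so v_4 = -20.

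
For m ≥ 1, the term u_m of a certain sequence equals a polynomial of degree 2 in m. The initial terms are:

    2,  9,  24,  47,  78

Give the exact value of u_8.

1st diffs: 7, 15, 23, 31.
2nd diffs: 8, 8, 8 (constant).
So u_m = 4m^2 - 5m + 3.
Evaluating at m = 8 gives u_8 = 219.

219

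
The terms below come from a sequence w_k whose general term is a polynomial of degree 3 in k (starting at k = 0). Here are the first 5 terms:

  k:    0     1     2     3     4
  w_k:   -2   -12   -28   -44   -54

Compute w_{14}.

1496

1st diffs: -10, -16, -16, -10.
2nd diffs: -6, 0, 6.
3rd diffs: 6, 6 (constant).
Newton forward-difference form: w_k = -2 + (-10)·C(k,1) + (-6)·C(k,2) + 6·C(k,3).
At k = 14: k = 14, so w_{14} = -2 - 140 - 546 + 2184 = 1496.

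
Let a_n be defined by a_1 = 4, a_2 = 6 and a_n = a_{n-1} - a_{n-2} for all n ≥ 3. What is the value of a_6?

-2

Step forward from the initial values:
a_3 = 2;  a_4 = -4;  a_5 = -6;  a_6 = -2.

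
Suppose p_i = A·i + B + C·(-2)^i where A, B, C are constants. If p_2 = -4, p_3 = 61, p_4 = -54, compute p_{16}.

-327594

Plug in i = 2, 3, 4: 2A + B + 4C = -4; 3A + B - 8C = 61; 4A + B + 16C = -54.
Subtracting the first from the second: A - 12C = 65.
Subtracting the second from the third: A + 24C = -115.
Solving: C = -5, A = 5, then B = 6.
So p_i = 5·i + 6 + (-5)·(-2)^i; at i=16 this is -327594.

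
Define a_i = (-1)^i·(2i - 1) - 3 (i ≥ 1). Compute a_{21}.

-44

(-1)^21 = -1; 2i - 1 at i=21 is 41; so a_{21} = -44.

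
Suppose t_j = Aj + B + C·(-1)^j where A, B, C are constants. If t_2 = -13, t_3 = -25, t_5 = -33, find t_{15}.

Plug in j = 2, 3, 5: 2A + B + C = -13; 3A + B - C = -25; 5A + B - C = -33.
Subtracting the first from the second: A - 2C = -12.
Subtracting the second from the third: 2A = -8.
Solving: C = 4, A = -4, then B = -9.
Hence t_{15} = -4·15 + (-9) + 4·(-1) = -73.

-73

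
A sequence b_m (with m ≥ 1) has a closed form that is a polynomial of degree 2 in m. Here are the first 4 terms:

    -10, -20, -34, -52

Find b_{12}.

1st diffs: -10, -14, -18.
2nd diffs: -4, -4 (constant).
Newton forward-difference form: b_m = -10 + (-10)·C(m-1,1) + (-4)·C(m-1,2).
At m = 12: m-1 = 11, so b_{12} = -10 - 110 - 220 = -340.

-340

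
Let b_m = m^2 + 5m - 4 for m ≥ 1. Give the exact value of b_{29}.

982

b_{29} = 1·29^2 + 5·29 - 4 = 982.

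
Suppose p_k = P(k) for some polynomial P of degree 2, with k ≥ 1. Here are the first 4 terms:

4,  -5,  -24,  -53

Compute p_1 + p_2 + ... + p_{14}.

-4403

1st diffs: -9, -19, -29.
2nd diffs: -10, -10 (constant).
Newton forward-difference form: p_k = 4 + (-9)·C(k-1,1) + (-10)·C(k-1,2).
Continuing: …, -92, -141, -200, -269, …, p_{14} = -893.
Summing k = 1..14 (14 terms) gives -4403.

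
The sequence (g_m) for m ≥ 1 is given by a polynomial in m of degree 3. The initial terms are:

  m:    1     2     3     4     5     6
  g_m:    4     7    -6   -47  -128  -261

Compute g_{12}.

-2823

1st diffs: 3, -13, -41, -81, -133.
2nd diffs: -16, -28, -40, -52.
3rd diffs: -12, -12, -12 (constant).
Newton forward-difference form: g_m = 4 + 3·C(m-1,1) + (-16)·C(m-1,2) + (-12)·C(m-1,3).
At m = 12: m-1 = 11, so g_{12} = 4 + 33 - 880 - 1980 = -2823.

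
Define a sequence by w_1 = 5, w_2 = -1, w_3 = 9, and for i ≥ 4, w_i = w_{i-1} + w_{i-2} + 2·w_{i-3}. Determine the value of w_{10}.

Applying the relation repeatedly:
w_4 = 18, w_5 = 25, w_6 = 61, w_7 = 122, w_8 = 233, w_9 = 477, w_{10} = 954.

954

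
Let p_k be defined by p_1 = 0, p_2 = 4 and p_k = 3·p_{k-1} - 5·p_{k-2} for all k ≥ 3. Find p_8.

-284

p_3 = 12;  p_4 = 16;  p_5 = -12;  p_6 = -116;  p_7 = -288;  p_8 = -284.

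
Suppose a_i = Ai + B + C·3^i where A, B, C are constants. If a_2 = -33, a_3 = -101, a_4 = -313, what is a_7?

-8725

At i = 2, 3, 4: 2A + B + 9C = -33; 3A + B + 27C = -101; 4A + B + 81C = -313.
Subtracting the first from the second: A + 18C = -68.
Subtracting the second from the third: A + 54C = -212.
Solving: C = -4, A = 4, then B = -5.
Hence a_7 = 4·7 + (-5) + (-4)·2187 = -8725.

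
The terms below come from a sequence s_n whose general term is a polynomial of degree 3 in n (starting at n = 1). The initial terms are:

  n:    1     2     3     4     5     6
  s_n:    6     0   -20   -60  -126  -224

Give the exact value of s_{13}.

-2310

1st diffs: -6, -20, -40, -66, -98.
2nd diffs: -14, -20, -26, -32.
3rd diffs: -6, -6, -6 (constant).
So s_n = -n^3 - n^2 + 4n + 4.
Evaluating at n = 13 gives s_{13} = -2310.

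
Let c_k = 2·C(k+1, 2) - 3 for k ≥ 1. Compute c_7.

53

C(8, 2) = 28, so c_7 = 53.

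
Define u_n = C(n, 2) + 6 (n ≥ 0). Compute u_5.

16

C(5, 2) = 10, so u_5 = 16.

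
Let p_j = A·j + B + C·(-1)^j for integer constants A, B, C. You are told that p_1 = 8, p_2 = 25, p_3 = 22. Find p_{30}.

Plug in j = 1, 2, 3: A + B - C = 8; 2A + B + C = 25; 3A + B - C = 22.
Subtracting the first from the second: A + 2C = 17.
Subtracting the second from the third: A - 2C = -3.
Solving: C = 5, A = 7, then B = 6.
Hence p_{30} = 7·30 + 6 + 5·1 = 221.

221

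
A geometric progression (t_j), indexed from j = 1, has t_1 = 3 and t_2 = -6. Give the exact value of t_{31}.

Common ratio r = -2.
t_j = 3·(-2)^(j-1).
t_{31} = 3·(-2)^30 = 3221225472.

3221225472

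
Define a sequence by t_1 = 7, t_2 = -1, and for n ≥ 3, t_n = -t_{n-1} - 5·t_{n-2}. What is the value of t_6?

Applying the relation repeatedly:
t_3 = -34, t_4 = 39, t_5 = 131, t_6 = -326.

-326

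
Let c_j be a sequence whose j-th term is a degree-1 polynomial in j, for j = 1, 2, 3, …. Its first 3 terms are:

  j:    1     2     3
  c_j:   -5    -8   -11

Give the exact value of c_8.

-26

1st diffs: -3, -3 (constant).
So c_j = -3j - 2.
Evaluating at j = 8 gives c_8 = -26.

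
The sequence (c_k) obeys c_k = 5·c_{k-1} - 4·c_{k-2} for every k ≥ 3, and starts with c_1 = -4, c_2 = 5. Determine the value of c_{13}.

Step forward from the initial values:
c_3 = 41, c_4 = 185, c_5 = 761, …, c_{10} = 786425, c_{11} = 3145721, c_{12} = 12582905, c_{13} = 50331641.
(Characteristic roots are 4 and 1.)

50331641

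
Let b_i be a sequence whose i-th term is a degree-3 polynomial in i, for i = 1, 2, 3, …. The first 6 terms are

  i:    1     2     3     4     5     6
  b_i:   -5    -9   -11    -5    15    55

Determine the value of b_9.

1st diffs: -4, -2, 6, 20, 40.
2nd diffs: 2, 8, 14, 20.
3rd diffs: 6, 6, 6 (constant).
So b_i = i^3 - 5i^2 + 4i - 5.
Evaluating at i = 9 gives b_9 = 355.

355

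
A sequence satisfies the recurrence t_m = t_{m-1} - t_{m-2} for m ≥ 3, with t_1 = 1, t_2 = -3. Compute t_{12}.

Applying the relation repeatedly:
t_3 = -4, t_4 = -1, t_5 = 3, t_6 = 4, t_7 = 1, t_8 = -3, t_9 = -4, t_{10} = -1, t_{11} = 3, t_{12} = 4.

4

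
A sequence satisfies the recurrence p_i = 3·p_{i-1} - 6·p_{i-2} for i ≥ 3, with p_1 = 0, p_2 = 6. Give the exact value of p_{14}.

p_3 = 18  p_4 = 18  p_5 = -54  …  p_{11} = 7290  p_{12} = -33534  p_{13} = -144342  p_{14} = -231822.

-231822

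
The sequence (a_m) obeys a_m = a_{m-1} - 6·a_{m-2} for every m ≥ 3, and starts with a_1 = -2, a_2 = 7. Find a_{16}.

2363377

Applying the relation repeatedly:
a_3 = 19; a_4 = -23; a_5 = -137; …; a_{13} = -24377; a_{14} = -443423; a_{15} = -297161; a_{16} = 2363377.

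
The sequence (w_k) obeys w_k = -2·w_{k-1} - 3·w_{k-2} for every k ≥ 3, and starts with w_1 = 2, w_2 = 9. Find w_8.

Iterate the recurrence:
w_3 = -24  w_4 = 21  w_5 = 30  w_6 = -123  w_7 = 156  w_8 = 57.

57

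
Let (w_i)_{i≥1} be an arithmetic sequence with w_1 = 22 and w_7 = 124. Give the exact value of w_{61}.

Common difference d = (124 - 22) / (7 - 1) = 17.
w_i = 22 + (i - 1)·17.
w_{61} = 22 + 60·17 = 1042.

1042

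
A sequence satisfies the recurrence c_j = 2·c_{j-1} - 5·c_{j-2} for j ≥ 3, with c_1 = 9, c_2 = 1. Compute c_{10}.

-7919

Iterate the recurrence:
c_3 = -43  c_4 = -91  c_5 = 33  c_6 = 521  c_7 = 877  c_8 = -851  c_9 = -6087  c_{10} = -7919.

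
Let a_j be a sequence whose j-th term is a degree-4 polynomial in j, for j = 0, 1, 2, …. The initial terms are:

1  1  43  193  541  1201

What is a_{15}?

67201

1st diffs: 0, 42, 150, 348, 660.
2nd diffs: 42, 108, 198, 312.
3rd diffs: 66, 90, 114.
4th diffs: 24, 24 (constant).
So a_j = j^4 + 5j^3 - j^2 - 5j + 1.
Evaluating at j = 15 gives a_{15} = 67201.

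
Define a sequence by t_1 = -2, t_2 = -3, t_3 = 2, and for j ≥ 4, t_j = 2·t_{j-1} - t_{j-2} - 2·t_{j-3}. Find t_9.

-174

Applying the relation repeatedly:
t_4 = 11;  t_5 = 26;  t_6 = 37;  t_7 = 26;  t_8 = -37;  t_9 = -174.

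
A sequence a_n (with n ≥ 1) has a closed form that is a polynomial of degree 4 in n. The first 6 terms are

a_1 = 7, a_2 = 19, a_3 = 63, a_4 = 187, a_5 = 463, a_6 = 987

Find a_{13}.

24703

1st diffs: 12, 44, 124, 276, 524.
2nd diffs: 32, 80, 152, 248.
3rd diffs: 48, 72, 96.
4th diffs: 24, 24 (constant).
Newton forward-difference form: a_n = 7 + 12·C(n-1,1) + 32·C(n-1,2) + 48·C(n-1,3) + 24·C(n-1,4).
At n = 13: n-1 = 12, so a_{13} = 7 + 144 + 2112 + 10560 + 11880 = 24703.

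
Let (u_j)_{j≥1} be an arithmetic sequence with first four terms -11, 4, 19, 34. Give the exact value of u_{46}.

664

Common difference d = 15.
u_j = -11 + (j - 1)·15.
u_{46} = -11 + 45·15 = 664.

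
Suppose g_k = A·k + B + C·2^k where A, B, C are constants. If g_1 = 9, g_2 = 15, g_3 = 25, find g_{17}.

Plug in k = 1, 2, 3: A + B + 2C = 9; 2A + B + 4C = 15; 3A + B + 8C = 25.
Subtracting the first from the second: A + 2C = 6.
Subtracting the second from the third: A + 4C = 10.
Solving: C = 2, A = 2, then B = 3.
So g_k = 2·k + 3 + 2·2^k; at k=17 this is 262181.

262181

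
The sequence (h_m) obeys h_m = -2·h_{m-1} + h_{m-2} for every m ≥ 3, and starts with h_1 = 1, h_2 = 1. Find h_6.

Applying the relation repeatedly:
h_3 = -1; h_4 = 3; h_5 = -7; h_6 = 17.

17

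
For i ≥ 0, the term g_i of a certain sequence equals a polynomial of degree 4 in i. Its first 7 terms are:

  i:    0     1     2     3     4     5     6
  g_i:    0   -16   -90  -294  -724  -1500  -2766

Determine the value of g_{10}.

-16450

1st diffs: -16, -74, -204, -430, -776, -1266.
2nd diffs: -58, -130, -226, -346, -490.
3rd diffs: -72, -96, -120, -144.
4th diffs: -24, -24, -24 (constant).
Newton forward-difference form: g_i = (-16)·C(i,1) + (-58)·C(i,2) + (-72)·C(i,3) + (-24)·C(i,4).
At i = 10: i = 10, so g_{10} = -160 - 2610 - 8640 - 5040 = -16450.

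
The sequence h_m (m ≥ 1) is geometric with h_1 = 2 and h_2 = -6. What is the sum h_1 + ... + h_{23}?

Common ratio r = -3.
h_m = 2·(-3)^(m-1).
S = 2·((-3)^23 - 1)/(-3 - 1) = 2·(-94143178827 - 1)/(-4) = 47071589414.

47071589414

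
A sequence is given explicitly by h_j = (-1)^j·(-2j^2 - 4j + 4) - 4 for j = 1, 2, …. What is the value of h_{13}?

(-1)^13 = -1; -2j^2 - 4j + 4 at j=13 is -386; so h_{13} = 382.

382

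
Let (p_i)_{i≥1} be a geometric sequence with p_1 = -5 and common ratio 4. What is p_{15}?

p_i = (-5)·4^(i-1).
p_{15} = (-5)·4^14 = -1342177280.

-1342177280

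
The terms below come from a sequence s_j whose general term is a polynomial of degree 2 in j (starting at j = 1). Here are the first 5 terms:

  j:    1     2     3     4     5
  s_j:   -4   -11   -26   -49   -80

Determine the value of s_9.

-284

1st diffs: -7, -15, -23, -31.
2nd diffs: -8, -8, -8 (constant).
Newton forward-difference form: s_j = -4 + (-7)·C(j-1,1) + (-8)·C(j-1,2).
At j = 9: j-1 = 8, so s_9 = -4 - 56 - 224 = -284.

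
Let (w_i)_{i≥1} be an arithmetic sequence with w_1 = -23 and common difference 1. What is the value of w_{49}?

25

w_i = -23 + (i - 1)·1.
w_{49} = -23 + 48·1 = 25.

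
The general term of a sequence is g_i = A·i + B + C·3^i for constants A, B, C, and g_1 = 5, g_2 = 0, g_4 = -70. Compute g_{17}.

-129140139

Write the equations: A + B + 3C = 5; 2A + B + 9C = 0; 4A + B + 81C = -70.
Subtracting the first from the second: A + 6C = -5.
Subtracting the second from the third: 2A + 72C = -70.
Solving: C = -1, A = 1, then B = 7.
Therefore g_{17} = 17 + 7 + (-1)·129140163 = -129140139.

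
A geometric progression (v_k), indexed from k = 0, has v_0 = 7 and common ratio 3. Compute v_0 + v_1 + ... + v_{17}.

v_k = 7·3^(k-0).
S = 7·(3^18 - 1)/(3 - 1) = 7·(387420489 - 1)/(2) = 1355971708.

1355971708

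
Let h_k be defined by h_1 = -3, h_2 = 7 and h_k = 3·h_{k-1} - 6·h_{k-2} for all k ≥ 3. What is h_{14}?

Iterate the recurrence:
h_3 = 39; h_4 = 75; h_5 = -9; …; h_{11} = 36207; h_{12} = -17253; h_{13} = -269001; h_{14} = -703485.

-703485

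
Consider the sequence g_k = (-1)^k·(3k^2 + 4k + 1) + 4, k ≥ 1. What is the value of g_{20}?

(-1)^20 = 1; 3k^2 + 4k + 1 at k=20 is 1281; so g_{20} = 1285.

1285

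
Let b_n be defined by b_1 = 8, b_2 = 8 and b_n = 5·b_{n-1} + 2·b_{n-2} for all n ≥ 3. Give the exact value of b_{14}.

Iterate the recurrence:
b_3 = 56, b_4 = 296, b_5 = 1592, …, b_{11} = 38270456, b_{12} = 205599656, b_{13} = 1104539192, b_{14} = 5933895272.

5933895272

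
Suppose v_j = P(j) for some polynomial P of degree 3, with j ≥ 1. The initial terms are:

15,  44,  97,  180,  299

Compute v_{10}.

1st diffs: 29, 53, 83, 119.
2nd diffs: 24, 30, 36.
3rd diffs: 6, 6 (constant).
Newton forward-difference form: v_j = 15 + 29·C(j-1,1) + 24·C(j-1,2) + 6·C(j-1,3).
At j = 10: j-1 = 9, so v_{10} = 15 + 261 + 864 + 504 = 1644.

1644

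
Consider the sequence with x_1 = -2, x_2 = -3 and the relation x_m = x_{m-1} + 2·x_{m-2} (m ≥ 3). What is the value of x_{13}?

Compute successive terms:
x_3 = -7, x_4 = -13, x_5 = -27, …, x_{10} = -853, x_{11} = -1707, x_{12} = -3413, x_{13} = -6827.
(Characteristic roots are 2 and -1.)

-6827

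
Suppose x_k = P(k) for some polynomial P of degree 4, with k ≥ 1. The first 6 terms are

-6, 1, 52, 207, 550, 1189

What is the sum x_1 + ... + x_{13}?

86840

1st diffs: 7, 51, 155, 343, 639.
2nd diffs: 44, 104, 188, 296.
3rd diffs: 60, 84, 108.
4th diffs: 24, 24 (constant).
Newton forward-difference form: x_k = -6 + 7·C(k-1,1) + 44·C(k-1,2) + 60·C(k-1,3) + 24·C(k-1,4).
Continuing: …, 2256, 3907, 6322, 9705, …, x_{13} = 28062.
Summing k = 1..13 (13 terms) gives 86840.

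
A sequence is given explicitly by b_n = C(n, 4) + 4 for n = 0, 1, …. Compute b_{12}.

499

C(12, 4) = 495, so b_{12} = 499.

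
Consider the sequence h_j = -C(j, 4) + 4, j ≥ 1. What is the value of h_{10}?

-206

C(10, 4) = 210, so h_{10} = -206.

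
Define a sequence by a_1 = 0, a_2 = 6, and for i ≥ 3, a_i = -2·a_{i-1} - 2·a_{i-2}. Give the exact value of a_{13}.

Step forward from the initial values:
a_3 = -12, a_4 = 12, a_5 = 0, …, a_{10} = 96, a_{11} = -192, a_{12} = 192, a_{13} = 0.

0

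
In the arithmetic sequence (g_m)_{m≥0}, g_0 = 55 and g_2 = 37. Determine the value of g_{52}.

Common difference d = (37 - 55) / (2 - 0) = -9.
g_m = 55 + (m - 0)·(-9).
g_{52} = 55 + 52·(-9) = -413.

-413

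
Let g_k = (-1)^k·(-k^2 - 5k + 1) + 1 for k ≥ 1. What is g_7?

(-1)^7 = -1; -k^2 - 5k + 1 at k=7 is -83; so g_7 = 84.

84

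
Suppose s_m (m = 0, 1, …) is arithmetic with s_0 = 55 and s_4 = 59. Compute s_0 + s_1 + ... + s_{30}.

Common difference d = (59 - 55) / (4 - 0) = 1.
s_m = 55 + (m - 0)·1.
s_{30} = 85; S = 31·(55 + 85)/2 = 2170.

2170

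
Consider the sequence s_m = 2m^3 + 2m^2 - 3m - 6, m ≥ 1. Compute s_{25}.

32419

s_{25} = 2·25^3 + 2·25^2 - 3·25 - 6 = 32419.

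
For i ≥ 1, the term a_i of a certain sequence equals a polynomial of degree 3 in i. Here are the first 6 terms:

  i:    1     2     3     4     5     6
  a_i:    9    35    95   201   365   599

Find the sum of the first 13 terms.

20449

1st diffs: 26, 60, 106, 164, 234.
2nd diffs: 34, 46, 58, 70.
3rd diffs: 12, 12, 12 (constant).
Newton forward-difference form: a_i = 9 + 26·C(i-1,1) + 34·C(i-1,2) + 12·C(i-1,3).
Continuing: …, 915, 1325, 1841, 2475, …, a_{13} = 5205.
Summing i = 1..13 (13 terms) gives 20449.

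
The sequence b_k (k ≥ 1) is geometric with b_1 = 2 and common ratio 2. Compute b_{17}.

131072

b_k = 2·2^(k-1).
b_{17} = 2·2^16 = 131072.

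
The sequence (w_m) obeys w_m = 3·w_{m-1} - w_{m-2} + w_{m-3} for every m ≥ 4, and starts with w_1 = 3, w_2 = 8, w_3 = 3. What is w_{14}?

Applying the relation repeatedly:
w_4 = 4  w_5 = 17  w_6 = 50  …  w_{11} = 8031  w_{12} = 22240  w_{13} = 61589  w_{14} = 170558.

170558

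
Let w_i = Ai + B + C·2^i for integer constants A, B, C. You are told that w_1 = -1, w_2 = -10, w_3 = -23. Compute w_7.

-283

The three given values yield: A + B + 2C = -1; 2A + B + 4C = -10; 3A + B + 8C = -23.
Subtracting the first from the second: A + 2C = -9.
Subtracting the second from the third: A + 4C = -13.
Solving: C = -2, A = -5, then B = 8.
So w_i = -5·i + 8 + (-2)·2^i; at i=7 this is -283.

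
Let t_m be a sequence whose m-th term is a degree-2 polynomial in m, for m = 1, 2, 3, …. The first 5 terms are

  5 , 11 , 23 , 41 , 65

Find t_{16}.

725

1st diffs: 6, 12, 18, 24.
2nd diffs: 6, 6, 6 (constant).
Newton forward-difference form: t_m = 5 + 6·C(m-1,1) + 6·C(m-1,2).
At m = 16: m-1 = 15, so t_{16} = 5 + 90 + 630 = 725.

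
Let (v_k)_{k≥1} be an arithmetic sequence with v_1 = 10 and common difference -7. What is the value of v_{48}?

-319

v_k = 10 + (k - 1)·(-7).
v_{48} = 10 + 47·(-7) = -319.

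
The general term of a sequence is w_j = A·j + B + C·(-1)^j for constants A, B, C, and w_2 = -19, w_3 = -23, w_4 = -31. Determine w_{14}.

-91

The three given values yield: 2A + B + C = -19; 3A + B - C = -23; 4A + B + C = -31.
Subtracting the first from the second: A - 2C = -4.
Subtracting the second from the third: A + 2C = -8.
Solving: C = -1, A = -6, then B = -6.
Therefore w_{14} = -84 + (-6) + (-1)·1 = -91.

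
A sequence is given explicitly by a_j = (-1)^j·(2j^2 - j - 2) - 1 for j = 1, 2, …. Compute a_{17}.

(-1)^17 = -1; 2j^2 - j - 2 at j=17 is 559; so a_{17} = -560.

-560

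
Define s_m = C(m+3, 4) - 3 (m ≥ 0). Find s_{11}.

C(14, 4) = 1001, so s_{11} = 998.

998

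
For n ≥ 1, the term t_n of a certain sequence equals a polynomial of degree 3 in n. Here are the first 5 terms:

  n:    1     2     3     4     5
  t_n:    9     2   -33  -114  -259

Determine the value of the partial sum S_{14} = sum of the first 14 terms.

1st diffs: -7, -35, -81, -145.
2nd diffs: -28, -46, -64.
3rd diffs: -18, -18 (constant).
So t_n = -3n^3 + 4n^2 + 2n + 6.
Continuing: …, -486, -813, -1258, -1839, …, t_{14} = -7414.
Summing n = 1..14 (14 terms) gives -28721.

-28721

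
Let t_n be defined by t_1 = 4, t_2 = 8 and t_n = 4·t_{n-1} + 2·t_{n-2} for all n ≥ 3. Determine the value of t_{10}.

Step forward from the initial values:
t_3 = 40;  t_4 = 176;  t_5 = 784;  t_6 = 3488;  t_7 = 15520;  t_8 = 69056;  t_9 = 307264;  t_{10} = 1367168.

1367168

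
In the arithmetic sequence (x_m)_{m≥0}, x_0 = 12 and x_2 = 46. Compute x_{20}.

352

Common difference d = (46 - 12) / (2 - 0) = 17.
x_m = 12 + (m - 0)·17.
x_{20} = 12 + 20·17 = 352.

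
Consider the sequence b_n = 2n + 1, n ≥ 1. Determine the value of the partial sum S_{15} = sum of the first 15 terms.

255

Over n = 1..15: Σn = 120.
Total = (2)·120 + (1)·15 = 255.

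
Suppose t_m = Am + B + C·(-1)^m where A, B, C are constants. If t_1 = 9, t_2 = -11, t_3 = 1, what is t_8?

Plug in m = 1, 2, 3: A + B - C = 9; 2A + B + C = -11; 3A + B - C = 1.
Subtracting the first from the second: A + 2C = -20.
Subtracting the second from the third: A - 2C = 12.
Solving: C = -8, A = -4, then B = 5.
Hence t_8 = -4·8 + 5 + (-8)·1 = -35.

-35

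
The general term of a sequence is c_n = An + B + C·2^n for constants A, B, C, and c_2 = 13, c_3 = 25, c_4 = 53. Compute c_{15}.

The three given values yield: 2A + B + 4C = 13; 3A + B + 8C = 25; 4A + B + 16C = 53.
Subtracting the first from the second: A + 4C = 12.
Subtracting the second from the third: A + 8C = 28.
Solving: C = 4, A = -4, then B = 5.
Hence c_{15} = -4·15 + 5 + 4·32768 = 131017.

131017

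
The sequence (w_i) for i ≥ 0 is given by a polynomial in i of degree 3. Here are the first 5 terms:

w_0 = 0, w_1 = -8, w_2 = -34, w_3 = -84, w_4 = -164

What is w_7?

1st diffs: -8, -26, -50, -80.
2nd diffs: -18, -24, -30.
3rd diffs: -6, -6 (constant).
Newton forward-difference form: w_i = (-8)·C(i,1) + (-18)·C(i,2) + (-6)·C(i,3).
At i = 7: i = 7, so w_7 = -56 - 378 - 210 = -644.

-644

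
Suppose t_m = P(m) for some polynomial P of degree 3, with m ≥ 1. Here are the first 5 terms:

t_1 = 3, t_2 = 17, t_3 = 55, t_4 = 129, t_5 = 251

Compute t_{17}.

9827

1st diffs: 14, 38, 74, 122.
2nd diffs: 24, 36, 48.
3rd diffs: 12, 12 (constant).
So t_m = 2m^3 + 1.
Evaluating at m = 17 gives t_{17} = 9827.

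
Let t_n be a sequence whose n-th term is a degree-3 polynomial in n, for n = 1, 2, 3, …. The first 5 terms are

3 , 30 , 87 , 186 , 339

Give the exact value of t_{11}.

3063

1st diffs: 27, 57, 99, 153.
2nd diffs: 30, 42, 54.
3rd diffs: 12, 12 (constant).
Newton forward-difference form: t_n = 3 + 27·C(n-1,1) + 30·C(n-1,2) + 12·C(n-1,3).
At n = 11: n-1 = 10, so t_{11} = 3 + 270 + 1350 + 1440 = 3063.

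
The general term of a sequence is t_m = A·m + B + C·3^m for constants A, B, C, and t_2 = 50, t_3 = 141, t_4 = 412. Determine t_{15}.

Write the equations: 2A + B + 9C = 50; 3A + B + 27C = 141; 4A + B + 81C = 412.
Subtracting the first from the second: A + 18C = 91.
Subtracting the second from the third: A + 54C = 271.
Solving: C = 5, A = 1, then B = 3.
Hence t_{15} = 1·15 + 3 + 5·14348907 = 71744553.

71744553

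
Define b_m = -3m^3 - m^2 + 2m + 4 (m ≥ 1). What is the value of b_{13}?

-6730

b_{13} = -3·13^3 - 1·13^2 + 2·13 + 4 = -6730.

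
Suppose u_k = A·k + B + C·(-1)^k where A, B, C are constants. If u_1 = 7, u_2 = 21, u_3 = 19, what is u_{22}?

141

Write the equations: A + B - C = 7; 2A + B + C = 21; 3A + B - C = 19.
Subtracting the first from the second: A + 2C = 14.
Subtracting the second from the third: A - 2C = -2.
Solving: C = 4, A = 6, then B = 5.
Therefore u_{22} = 132 + 5 + 4·1 = 141.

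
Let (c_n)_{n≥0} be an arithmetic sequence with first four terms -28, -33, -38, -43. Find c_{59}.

Common difference d = -5.
c_n = -28 + (n - 0)·(-5).
c_{59} = -28 + 59·(-5) = -323.

-323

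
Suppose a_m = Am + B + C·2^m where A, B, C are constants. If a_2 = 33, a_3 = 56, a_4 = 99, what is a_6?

Plug in m = 2, 3, 4: 2A + B + 4C = 33; 3A + B + 8C = 56; 4A + B + 16C = 99.
Subtracting the first from the second: A + 4C = 23.
Subtracting the second from the third: A + 8C = 43.
Solving: C = 5, A = 3, then B = 7.
So a_m = 3·m + 7 + 5·2^m; at m=6 this is 345.

345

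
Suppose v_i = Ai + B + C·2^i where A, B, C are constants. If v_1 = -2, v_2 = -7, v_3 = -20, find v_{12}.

-16345

At i = 1, 2, 3: A + B + 2C = -2; 2A + B + 4C = -7; 3A + B + 8C = -20.
Subtracting the first from the second: A + 2C = -5.
Subtracting the second from the third: A + 4C = -13.
Solving: C = -4, A = 3, then B = 3.
So v_i = 3·i + 3 + (-4)·2^i; at i=12 this is -16345.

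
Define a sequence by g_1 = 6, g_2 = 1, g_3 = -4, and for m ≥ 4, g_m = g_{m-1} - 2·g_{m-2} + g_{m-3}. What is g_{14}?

Step forward from the initial values:
g_4 = 0, g_5 = 9, g_6 = 5, …, g_{11} = -16, g_{12} = -63, g_{13} = 1, g_{14} = 111.

111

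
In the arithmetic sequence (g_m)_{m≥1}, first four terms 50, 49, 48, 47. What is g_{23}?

Common difference d = -1.
g_m = 50 + (m - 1)·(-1).
g_{23} = 50 + 22·(-1) = 28.

28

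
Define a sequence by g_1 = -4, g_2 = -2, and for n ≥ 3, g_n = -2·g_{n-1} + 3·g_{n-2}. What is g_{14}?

g_3 = -8, g_4 = 10, g_5 = -44, …, g_{11} = -29528, g_{12} = 88570, g_{13} = -265724, g_{14} = 797158.
(Characteristic roots are 1 and -3.)

797158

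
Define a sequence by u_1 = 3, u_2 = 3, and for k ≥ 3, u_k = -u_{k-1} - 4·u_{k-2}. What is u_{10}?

-1941

Compute successive terms:
u_3 = -15;  u_4 = 3;  u_5 = 57;  u_6 = -69;  u_7 = -159;  u_8 = 435;  u_9 = 201;  u_{10} = -1941.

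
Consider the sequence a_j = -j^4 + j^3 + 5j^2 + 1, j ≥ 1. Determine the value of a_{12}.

-18287

a_{12} = -1·12^4 + 1·12^3 + 5·12^2 + 1 = -18287.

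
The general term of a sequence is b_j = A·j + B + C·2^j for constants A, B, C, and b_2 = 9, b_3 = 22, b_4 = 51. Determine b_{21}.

8388544

The three given values yield: 2A + B + 4C = 9; 3A + B + 8C = 22; 4A + B + 16C = 51.
Subtracting the first from the second: A + 4C = 13.
Subtracting the second from the third: A + 8C = 29.
Solving: C = 4, A = -3, then B = -1.
So b_j = -3·j + (-1) + 4·2^j; at j=21 this is 8388544.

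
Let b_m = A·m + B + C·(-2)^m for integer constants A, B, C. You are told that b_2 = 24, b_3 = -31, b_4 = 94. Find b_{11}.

Write the equations: 2A + B + 4C = 24; 3A + B - 8C = -31; 4A + B + 16C = 94.
Subtracting the first from the second: A - 12C = -55.
Subtracting the second from the third: A + 24C = 125.
Solving: C = 5, A = 5, then B = -6.
Therefore b_{11} = 55 + (-6) + 5·(-2048) = -10191.

-10191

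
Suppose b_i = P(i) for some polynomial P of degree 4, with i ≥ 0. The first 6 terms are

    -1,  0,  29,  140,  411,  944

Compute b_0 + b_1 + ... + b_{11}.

1st diffs: 1, 29, 111, 271, 533.
2nd diffs: 28, 82, 160, 262.
3rd diffs: 54, 78, 102.
4th diffs: 24, 24 (constant).
Newton forward-difference form: b_i = -1 + 1·C(i,1) + 28·C(i,2) + 54·C(i,3) + 24·C(i,4).
Continuing: …, 1865, 3324, 5495, 8576, …, b_{11} = 18380.
Summing i = 0..11 (12 terms) gives 51952.

51952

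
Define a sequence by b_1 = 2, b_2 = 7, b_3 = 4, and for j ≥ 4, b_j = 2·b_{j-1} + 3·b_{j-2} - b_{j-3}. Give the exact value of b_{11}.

Iterate the recurrence:
b_4 = 27, b_5 = 59, b_6 = 195, b_7 = 540, b_8 = 1606, b_9 = 4637, b_{10} = 13552, b_{11} = 39409.

39409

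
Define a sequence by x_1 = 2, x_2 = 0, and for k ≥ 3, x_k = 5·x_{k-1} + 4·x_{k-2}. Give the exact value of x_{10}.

Applying the relation repeatedly:
x_3 = 8  x_4 = 40  x_5 = 232  x_6 = 1320  x_7 = 7528  x_8 = 42920  x_9 = 244712  x_{10} = 1395240.

1395240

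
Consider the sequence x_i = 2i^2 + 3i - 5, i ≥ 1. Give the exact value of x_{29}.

x_{29} = 2·29^2 + 3·29 - 5 = 1764.

1764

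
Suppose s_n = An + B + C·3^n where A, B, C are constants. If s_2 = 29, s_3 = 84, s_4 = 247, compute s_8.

Write the equations: 2A + B + 9C = 29; 3A + B + 27C = 84; 4A + B + 81C = 247.
Subtracting the first from the second: A + 18C = 55.
Subtracting the second from the third: A + 54C = 163.
Solving: C = 3, A = 1, then B = 0.
So s_n = 1·n + 0 + 3·3^n; at n=8 this is 19691.

19691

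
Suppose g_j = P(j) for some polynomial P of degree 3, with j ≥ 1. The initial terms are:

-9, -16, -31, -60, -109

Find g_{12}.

-1516

1st diffs: -7, -15, -29, -49.
2nd diffs: -8, -14, -20.
3rd diffs: -6, -6 (constant).
So g_j = -j^3 + 2j^2 - 6j - 4.
Evaluating at j = 12 gives g_{12} = -1516.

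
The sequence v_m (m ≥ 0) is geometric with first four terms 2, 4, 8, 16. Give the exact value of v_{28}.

Common ratio r = 2.
v_m = 2·2^(m-0).
v_{28} = 2·2^28 = 536870912.

536870912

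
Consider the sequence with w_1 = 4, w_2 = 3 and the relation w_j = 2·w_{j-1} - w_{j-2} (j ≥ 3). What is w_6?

-1

Step forward from the initial values:
w_3 = 2;  w_4 = 1;  w_5 = 0;  w_6 = -1.
(Characteristic roots are 1 and 1.)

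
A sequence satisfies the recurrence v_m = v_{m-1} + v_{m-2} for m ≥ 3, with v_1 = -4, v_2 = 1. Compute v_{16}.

Iterate the recurrence:
v_3 = -3;  v_4 = -2;  v_5 = -5;  …;  v_{13} = -212;  v_{14} = -343;  v_{15} = -555;  v_{16} = -898.

-898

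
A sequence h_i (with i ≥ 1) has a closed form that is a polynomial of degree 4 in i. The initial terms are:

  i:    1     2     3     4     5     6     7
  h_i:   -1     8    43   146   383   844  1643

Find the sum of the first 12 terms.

46100

1st diffs: 9, 35, 103, 237, 461, 799.
2nd diffs: 26, 68, 134, 224, 338.
3rd diffs: 42, 66, 90, 114.
4th diffs: 24, 24, 24 (constant).
So h_i = i^4 - 3i^3 + 6i^2 - 3i - 2.
Continuing: …, 2918, 4831, 7568, 11339, …, h_{12} = 16378.
Summing i = 1..12 (12 terms) gives 46100.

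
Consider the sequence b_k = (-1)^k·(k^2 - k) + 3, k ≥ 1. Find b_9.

-69

(-1)^9 = -1; k^2 - k at k=9 is 72; so b_9 = -69.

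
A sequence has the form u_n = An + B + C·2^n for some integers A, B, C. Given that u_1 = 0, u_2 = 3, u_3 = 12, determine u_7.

360

At n = 1, 2, 3: A + B + 2C = 0; 2A + B + 4C = 3; 3A + B + 8C = 12.
Subtracting the first from the second: A + 2C = 3.
Subtracting the second from the third: A + 4C = 9.
Solving: C = 3, A = -3, then B = -3.
Hence u_7 = -3·7 + (-3) + 3·128 = 360.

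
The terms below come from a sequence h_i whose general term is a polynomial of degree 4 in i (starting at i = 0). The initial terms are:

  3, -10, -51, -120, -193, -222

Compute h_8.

795

1st diffs: -13, -41, -69, -73, -29.
2nd diffs: -28, -28, -4, 44.
3rd diffs: 0, 24, 48.
4th diffs: 24, 24 (constant).
So h_i = i^4 - 6i^3 - 3i^2 - 5i + 3.
Evaluating at i = 8 gives h_8 = 795.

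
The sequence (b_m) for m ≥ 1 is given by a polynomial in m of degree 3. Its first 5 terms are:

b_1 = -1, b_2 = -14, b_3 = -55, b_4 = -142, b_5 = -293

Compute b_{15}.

-9283

1st diffs: -13, -41, -87, -151.
2nd diffs: -28, -46, -64.
3rd diffs: -18, -18 (constant).
So b_m = -3m^3 + 4m^2 - 4m + 2.
Evaluating at m = 15 gives b_{15} = -9283.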